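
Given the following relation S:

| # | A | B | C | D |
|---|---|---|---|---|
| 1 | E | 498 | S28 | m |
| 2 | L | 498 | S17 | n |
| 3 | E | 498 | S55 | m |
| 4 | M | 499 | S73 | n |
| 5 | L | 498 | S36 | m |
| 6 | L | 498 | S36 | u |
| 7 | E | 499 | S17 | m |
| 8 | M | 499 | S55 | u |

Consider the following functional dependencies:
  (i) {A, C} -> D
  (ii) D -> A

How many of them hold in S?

0

(i) {A, C} -> D: (A=L, C=S36): rows 5, 6 → D takes values {m, u} — violation — fails.
(ii) D -> A: D=m: rows 1, 3, 5, 7 → A takes values {E, L} — violation; D=n: rows 2, 4 → A takes values {L, M} — violation; D=u: rows 6, 8 → A takes values {L, M} — violation — fails.
None of the 2 dependencies hold.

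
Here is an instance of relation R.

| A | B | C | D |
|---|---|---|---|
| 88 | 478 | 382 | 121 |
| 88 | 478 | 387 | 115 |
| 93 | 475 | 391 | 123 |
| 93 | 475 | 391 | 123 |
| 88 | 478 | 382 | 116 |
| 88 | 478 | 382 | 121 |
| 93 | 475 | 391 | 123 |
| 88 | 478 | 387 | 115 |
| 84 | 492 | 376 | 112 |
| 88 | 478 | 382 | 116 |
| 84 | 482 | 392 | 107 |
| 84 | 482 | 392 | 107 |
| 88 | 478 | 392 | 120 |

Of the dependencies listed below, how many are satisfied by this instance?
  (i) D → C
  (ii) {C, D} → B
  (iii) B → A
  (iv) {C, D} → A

(i) D → C: every LHS value maps to a single RHS value — holds.
(ii) {C, D} → B: every LHS value maps to a single RHS value — holds.
(iii) B → A: every LHS value maps to a single RHS value — holds.
(iv) {C, D} → A: every LHS value maps to a single RHS value — holds.
4 of the 4 dependencies hold.

4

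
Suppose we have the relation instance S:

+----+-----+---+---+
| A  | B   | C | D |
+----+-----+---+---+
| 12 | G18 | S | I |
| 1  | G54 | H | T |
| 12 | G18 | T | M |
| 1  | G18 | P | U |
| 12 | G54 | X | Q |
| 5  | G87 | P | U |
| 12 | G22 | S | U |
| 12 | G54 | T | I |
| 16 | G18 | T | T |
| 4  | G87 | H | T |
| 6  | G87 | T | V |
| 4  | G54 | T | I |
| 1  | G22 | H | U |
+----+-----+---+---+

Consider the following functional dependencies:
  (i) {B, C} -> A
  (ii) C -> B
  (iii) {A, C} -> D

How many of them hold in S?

(i) {B, C} -> A: (B=G18, C=T): 2 rows → A takes values {12, 16} — violation; (B=G54, C=T): 2 rows → A takes values {12, 4} — violation — fails.
(ii) C -> B: C=S: 2 rows → B takes values {G18, G22} — violation; C=H: 3 rows → B takes values {G54, G87, G22} — violation; C=T: 5 rows → B takes values {G18, G54, G87} — violation; C=P: 2 rows → B takes values {G18, G87} — violation — fails.
(iii) {A, C} -> D: (A=12, C=S): 2 rows → D takes values {I, U} — violation; (A=1, C=H): 2 rows → D takes values {T, U} — violation; (A=12, C=T): 2 rows → D takes values {M, I} — violation — fails.
None of the 3 dependencies hold.

0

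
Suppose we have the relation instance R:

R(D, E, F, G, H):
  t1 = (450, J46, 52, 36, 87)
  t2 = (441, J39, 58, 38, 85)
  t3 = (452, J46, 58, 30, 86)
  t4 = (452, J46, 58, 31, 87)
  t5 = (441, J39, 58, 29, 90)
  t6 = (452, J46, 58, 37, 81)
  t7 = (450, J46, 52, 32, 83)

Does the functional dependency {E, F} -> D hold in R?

Yes

(E=J46, F=52): rows 1, 7 → D = 450, 450 ✓
(E=J39, F=58): rows 2, 5 → D = 441, 441 ✓
(E=J46, F=58): rows 3, 4, 6 → D = 452, 452, 452 ✓
Every {E, F} value is associated with a single D value, so {E, F} -> D holds.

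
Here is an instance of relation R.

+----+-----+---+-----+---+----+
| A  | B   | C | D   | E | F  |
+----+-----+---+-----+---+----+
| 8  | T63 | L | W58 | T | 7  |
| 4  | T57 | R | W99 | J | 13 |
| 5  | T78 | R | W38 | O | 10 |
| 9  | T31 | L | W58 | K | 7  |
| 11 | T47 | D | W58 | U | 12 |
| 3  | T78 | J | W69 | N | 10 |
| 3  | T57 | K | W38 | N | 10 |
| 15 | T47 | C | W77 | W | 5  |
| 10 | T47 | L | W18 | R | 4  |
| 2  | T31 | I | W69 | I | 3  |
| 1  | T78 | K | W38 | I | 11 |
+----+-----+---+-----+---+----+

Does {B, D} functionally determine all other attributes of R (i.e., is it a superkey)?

Two distinct rows share (B=T78, D=W38), so {B, D} does not determine every attribute — not a superkey.

No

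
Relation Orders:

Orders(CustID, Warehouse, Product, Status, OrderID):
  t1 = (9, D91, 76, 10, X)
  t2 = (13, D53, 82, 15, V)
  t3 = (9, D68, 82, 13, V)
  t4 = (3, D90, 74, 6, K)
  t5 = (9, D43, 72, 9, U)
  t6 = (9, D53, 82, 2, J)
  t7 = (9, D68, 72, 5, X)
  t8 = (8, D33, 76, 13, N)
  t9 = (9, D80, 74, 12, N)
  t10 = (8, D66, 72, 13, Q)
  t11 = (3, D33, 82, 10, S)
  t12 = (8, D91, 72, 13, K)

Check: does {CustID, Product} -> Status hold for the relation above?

(CustID=9, Product=76): row 1 → Status = 10 ✓
(CustID=13, Product=82): row 2 → Status = 15 ✓
(CustID=9, Product=82): rows 3, 6 → Status takes values {13, 2} — violation
(CustID=3, Product=74): row 4 → Status = 6 ✓
(CustID=9, Product=72): rows 5, 7 → Status takes values {9, 5} — violation
(CustID=8, Product=76): row 8 → Status = 13 ✓
(CustID=9, Product=74): row 9 → Status = 12 ✓
(CustID=8, Product=72): rows 10, 12 → Status = 13, 13 ✓
(CustID=3, Product=82): row 11 → Status = 10 ✓
Two rows agree on {CustID, Product} but differ on Status, so {CustID, Product} -> Status does not hold.

No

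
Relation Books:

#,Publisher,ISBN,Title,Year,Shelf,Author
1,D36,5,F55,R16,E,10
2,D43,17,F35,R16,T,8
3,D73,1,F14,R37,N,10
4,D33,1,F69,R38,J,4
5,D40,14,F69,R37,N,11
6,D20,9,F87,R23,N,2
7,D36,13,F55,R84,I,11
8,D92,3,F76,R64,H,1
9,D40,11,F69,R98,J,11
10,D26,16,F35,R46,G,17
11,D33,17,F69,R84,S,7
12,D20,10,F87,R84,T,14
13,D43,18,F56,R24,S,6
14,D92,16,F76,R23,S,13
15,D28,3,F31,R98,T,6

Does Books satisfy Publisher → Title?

Publisher=D36: rows 1, 7 → Title = F55, F55 ✓
Publisher=D43: rows 2, 13 → Title takes values {F35, F56} — violation
Publisher=D73: row 3 → Title = F14 ✓
Publisher=D33: rows 4, 11 → Title = F69, F69 ✓
Publisher=D40: rows 5, 9 → Title = F69, F69 ✓
Publisher=D20: rows 6, 12 → Title = F87, F87 ✓
Publisher=D92: rows 8, 14 → Title = F76, F76 ✓
Publisher=D26: row 10 → Title = F35 ✓
Publisher=D28: row 15 → Title = F31 ✓
Two rows agree on Publisher but differ on Title, so Publisher → Title does not hold.

No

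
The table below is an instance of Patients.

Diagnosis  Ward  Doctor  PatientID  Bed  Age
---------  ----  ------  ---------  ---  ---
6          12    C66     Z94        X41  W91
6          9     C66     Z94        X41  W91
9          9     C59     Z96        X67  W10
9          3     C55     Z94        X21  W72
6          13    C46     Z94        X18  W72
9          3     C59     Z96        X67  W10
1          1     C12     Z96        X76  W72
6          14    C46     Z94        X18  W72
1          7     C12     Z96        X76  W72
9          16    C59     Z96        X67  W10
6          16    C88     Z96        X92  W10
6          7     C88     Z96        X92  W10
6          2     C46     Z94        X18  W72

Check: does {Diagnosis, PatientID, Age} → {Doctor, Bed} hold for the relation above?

(Diagnosis=6, PatientID=Z94, Age=W91): 2 rows → {Doctor,Bed} = (C66, X41), (C66, X41) ✓
(Diagnosis=9, PatientID=Z96, Age=W10): 3 rows → {Doctor,Bed} = (C59, X67), (C59, X67), (C59, X67) ✓
(Diagnosis=9, PatientID=Z94, Age=W72): 1 row → {Doctor,Bed} = (C55, X21) ✓
(Diagnosis=6, PatientID=Z94, Age=W72): 3 rows → {Doctor,Bed} = (C46, X18), (C46, X18), (C46, X18) ✓
(Diagnosis=1, PatientID=Z96, Age=W72): 2 rows → {Doctor,Bed} = (C12, X76), (C12, X76) ✓
(Diagnosis=6, PatientID=Z96, Age=W10): 2 rows → {Doctor,Bed} = (C88, X92), (C88, X92) ✓
Every {Diagnosis, PatientID, Age} value is associated with a single {Doctor, Bed} value, so {Diagnosis, PatientID, Age} → {Doctor, Bed} holds.

Yes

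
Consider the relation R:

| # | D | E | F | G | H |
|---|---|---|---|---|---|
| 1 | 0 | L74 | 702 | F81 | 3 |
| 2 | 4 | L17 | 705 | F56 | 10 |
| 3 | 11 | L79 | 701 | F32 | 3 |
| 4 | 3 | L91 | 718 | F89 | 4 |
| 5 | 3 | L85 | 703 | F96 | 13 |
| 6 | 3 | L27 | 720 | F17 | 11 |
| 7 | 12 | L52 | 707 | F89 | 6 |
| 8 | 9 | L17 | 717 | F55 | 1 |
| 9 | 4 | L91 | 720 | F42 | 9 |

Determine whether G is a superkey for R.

No

Rows 4 and 7 have the same G value G=F89 but are distinct tuples, so G does not determine every attribute — not a superkey.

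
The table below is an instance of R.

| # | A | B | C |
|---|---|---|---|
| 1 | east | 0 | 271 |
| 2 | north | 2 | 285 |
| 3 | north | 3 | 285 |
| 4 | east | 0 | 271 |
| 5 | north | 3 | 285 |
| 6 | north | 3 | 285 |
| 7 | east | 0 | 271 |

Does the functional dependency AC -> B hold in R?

No

(A=east, C=271): rows 1, 4, 7 → B = 0, 0, 0 ✓
(A=north, C=285): rows 2, 3, 5, 6 → B takes values {2, 3} — violation
Two rows agree on AC but differ on B, so AC -> B does not hold.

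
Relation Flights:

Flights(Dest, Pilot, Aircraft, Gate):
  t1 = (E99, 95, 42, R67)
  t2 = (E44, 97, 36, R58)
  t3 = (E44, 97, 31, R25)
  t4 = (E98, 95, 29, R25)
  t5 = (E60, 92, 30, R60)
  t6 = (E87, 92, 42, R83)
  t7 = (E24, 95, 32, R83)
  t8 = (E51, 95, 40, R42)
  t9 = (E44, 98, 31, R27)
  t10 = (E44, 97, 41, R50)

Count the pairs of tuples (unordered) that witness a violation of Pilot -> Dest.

Pilot=95: violating pairs (1,4), (1,7), (1,8), (4,7), (4,8), (7,8) — 6 pairs.
Pilot=97: all 3 rows agree on Dest — 0 pairs.
Pilot=92: violating pairs (5,6) — 1 pair.

7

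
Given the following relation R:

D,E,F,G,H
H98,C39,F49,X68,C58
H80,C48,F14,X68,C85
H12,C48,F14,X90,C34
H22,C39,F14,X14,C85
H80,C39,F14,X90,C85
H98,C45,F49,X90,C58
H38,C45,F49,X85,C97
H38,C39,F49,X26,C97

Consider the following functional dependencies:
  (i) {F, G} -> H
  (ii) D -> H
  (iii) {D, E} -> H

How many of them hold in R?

(i) {F, G} -> H: (F=F14, G=X90): 2 rows → H takes values {C34, C85} — violation — fails.
(ii) D -> H: every LHS value maps to a single RHS value — holds.
(iii) {D, E} -> H: every LHS value maps to a single RHS value — holds.
2 of the 3 dependencies hold.

2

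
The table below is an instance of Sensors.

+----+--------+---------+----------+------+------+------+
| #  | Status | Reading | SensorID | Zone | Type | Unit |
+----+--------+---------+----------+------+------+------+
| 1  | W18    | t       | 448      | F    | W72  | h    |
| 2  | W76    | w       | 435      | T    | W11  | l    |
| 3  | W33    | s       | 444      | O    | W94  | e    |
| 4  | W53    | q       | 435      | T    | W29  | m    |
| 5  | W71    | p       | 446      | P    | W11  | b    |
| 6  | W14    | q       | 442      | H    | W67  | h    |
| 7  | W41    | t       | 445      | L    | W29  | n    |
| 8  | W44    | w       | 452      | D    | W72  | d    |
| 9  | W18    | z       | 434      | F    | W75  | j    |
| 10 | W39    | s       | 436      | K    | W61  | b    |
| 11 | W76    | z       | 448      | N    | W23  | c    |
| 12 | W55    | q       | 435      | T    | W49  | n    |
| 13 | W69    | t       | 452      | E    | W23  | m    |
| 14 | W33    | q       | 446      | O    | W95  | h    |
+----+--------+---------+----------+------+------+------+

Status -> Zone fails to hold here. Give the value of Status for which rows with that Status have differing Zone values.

Status=W18: rows 1, 9 → Zone = F, F ✓
Status=W76: rows 2, 11 → Zone takes values {T, N} — violation
Status=W33: rows 3, 14 → Zone = O, O ✓
Status=W53: row 4 → Zone = T ✓
Status=W71: row 5 → Zone = P ✓
Status=W14: row 6 → Zone = H ✓
Status=W41: row 7 → Zone = L ✓
Status=W44: row 8 → Zone = D ✓
Status=W39: row 10 → Zone = K ✓
Status=W55: row 12 → Zone = T ✓
Status=W69: row 13 → Zone = E ✓
The only Status value with inconsistent Zone is Status=W76.

W76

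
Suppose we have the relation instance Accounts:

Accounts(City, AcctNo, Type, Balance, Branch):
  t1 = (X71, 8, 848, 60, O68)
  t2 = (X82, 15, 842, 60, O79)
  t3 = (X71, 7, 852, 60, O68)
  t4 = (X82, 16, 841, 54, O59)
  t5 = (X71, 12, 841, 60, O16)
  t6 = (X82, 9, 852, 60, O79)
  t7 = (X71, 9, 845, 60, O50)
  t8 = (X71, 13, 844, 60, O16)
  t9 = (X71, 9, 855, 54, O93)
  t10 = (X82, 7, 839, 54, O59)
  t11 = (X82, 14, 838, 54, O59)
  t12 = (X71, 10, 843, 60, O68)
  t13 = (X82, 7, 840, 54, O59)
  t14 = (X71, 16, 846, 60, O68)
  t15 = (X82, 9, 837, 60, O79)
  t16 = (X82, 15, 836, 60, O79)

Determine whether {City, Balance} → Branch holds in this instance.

No

(City=X71, Balance=60): rows 1, 3, 5, 7, 8, 12, 14 → Branch takes values {O68, O16, O50} — violation
(City=X82, Balance=60): rows 2, 6, 15, 16 → Branch = O79, O79, O79, O79 ✓
(City=X82, Balance=54): rows 4, 10, 11, 13 → Branch = O59, O59, O59, O59 ✓
(City=X71, Balance=54): row 9 → Branch = O93 ✓
Two rows agree on {City, Balance} but differ on Branch, so {City, Balance} → Branch does not hold.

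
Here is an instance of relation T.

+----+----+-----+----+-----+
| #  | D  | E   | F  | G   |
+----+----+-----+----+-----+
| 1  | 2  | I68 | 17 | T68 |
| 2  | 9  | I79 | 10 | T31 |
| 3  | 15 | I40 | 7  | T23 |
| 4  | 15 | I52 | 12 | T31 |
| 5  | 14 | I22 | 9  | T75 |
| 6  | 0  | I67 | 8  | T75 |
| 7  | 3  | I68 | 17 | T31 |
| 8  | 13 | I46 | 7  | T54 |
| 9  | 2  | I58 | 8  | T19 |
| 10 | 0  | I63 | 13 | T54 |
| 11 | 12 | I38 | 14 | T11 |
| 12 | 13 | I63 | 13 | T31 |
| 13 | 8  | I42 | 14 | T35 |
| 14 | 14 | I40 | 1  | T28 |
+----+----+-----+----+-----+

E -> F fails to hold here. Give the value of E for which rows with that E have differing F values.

E=I68: rows 1, 7 → F = 17, 17 ✓
E=I79: row 2 → F = 10 ✓
E=I40: rows 3, 14 → F takes values {7, 1} — violation
E=I52: row 4 → F = 12 ✓
E=I22: row 5 → F = 9 ✓
E=I67: row 6 → F = 8 ✓
E=I46: row 8 → F = 7 ✓
E=I58: row 9 → F = 8 ✓
E=I63: rows 10, 12 → F = 13, 13 ✓
E=I38: row 11 → F = 14 ✓
E=I42: row 13 → F = 14 ✓
The only E value with inconsistent F is E=I40.

I40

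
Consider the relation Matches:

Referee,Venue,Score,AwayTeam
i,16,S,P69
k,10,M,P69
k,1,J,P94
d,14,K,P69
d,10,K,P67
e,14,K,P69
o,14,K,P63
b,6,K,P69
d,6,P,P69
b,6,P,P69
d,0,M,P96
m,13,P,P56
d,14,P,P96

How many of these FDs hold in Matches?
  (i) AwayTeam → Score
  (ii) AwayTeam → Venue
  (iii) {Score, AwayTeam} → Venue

0

(i) AwayTeam → Score: AwayTeam=P69: 7 rows → Score takes values {S, M, K, P} — violation; AwayTeam=P96: 2 rows → Score takes values {M, P} — violation — fails.
(ii) AwayTeam → Venue: AwayTeam=P69: 7 rows → Venue takes values {16, 10, 14, 6} — violation; AwayTeam=P96: 2 rows → Venue takes values {0, 14} — violation — fails.
(iii) {Score, AwayTeam} → Venue: (Score=K, AwayTeam=P69): 3 rows → Venue takes values {14, 6} — violation — fails.
None of the 3 dependencies hold.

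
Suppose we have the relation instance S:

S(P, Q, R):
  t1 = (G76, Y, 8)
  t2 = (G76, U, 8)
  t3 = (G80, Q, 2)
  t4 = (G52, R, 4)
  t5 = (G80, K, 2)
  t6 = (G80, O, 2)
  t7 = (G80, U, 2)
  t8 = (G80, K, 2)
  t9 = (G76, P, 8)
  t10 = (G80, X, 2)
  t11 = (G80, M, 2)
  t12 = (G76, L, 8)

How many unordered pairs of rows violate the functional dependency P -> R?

P=G76: all 4 rows agree on R — 0 pairs.
P=G80: all 7 rows agree on R — 0 pairs.

0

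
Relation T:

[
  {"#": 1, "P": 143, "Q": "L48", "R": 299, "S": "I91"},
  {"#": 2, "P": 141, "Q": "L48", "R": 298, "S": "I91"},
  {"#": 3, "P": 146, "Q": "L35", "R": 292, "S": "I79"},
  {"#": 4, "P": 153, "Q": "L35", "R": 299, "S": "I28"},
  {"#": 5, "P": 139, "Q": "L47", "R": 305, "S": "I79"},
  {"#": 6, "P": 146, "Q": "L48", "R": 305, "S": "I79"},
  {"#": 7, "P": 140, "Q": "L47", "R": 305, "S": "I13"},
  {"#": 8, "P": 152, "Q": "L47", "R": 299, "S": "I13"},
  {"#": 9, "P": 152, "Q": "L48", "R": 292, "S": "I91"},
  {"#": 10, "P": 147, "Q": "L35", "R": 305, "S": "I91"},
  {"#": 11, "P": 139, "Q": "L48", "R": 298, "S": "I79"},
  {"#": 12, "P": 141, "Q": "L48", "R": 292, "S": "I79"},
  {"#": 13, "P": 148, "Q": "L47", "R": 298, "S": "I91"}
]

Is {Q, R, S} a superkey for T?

All 13 rows have distinct {Q, R, S} values, so {Q, R, S} → (all attributes) holds and {Q, R, S} is a superkey.

Yes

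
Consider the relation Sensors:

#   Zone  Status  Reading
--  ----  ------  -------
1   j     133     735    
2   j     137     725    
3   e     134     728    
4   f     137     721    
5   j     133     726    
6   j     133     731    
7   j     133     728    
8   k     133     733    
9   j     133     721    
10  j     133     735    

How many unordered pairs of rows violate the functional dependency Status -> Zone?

Status=133: violating pairs (1,8), (5,8), (6,8), (7,8), (8,9), (8,10) — 6 pairs.
Status=137: violating pairs (2,4) — 1 pair.

7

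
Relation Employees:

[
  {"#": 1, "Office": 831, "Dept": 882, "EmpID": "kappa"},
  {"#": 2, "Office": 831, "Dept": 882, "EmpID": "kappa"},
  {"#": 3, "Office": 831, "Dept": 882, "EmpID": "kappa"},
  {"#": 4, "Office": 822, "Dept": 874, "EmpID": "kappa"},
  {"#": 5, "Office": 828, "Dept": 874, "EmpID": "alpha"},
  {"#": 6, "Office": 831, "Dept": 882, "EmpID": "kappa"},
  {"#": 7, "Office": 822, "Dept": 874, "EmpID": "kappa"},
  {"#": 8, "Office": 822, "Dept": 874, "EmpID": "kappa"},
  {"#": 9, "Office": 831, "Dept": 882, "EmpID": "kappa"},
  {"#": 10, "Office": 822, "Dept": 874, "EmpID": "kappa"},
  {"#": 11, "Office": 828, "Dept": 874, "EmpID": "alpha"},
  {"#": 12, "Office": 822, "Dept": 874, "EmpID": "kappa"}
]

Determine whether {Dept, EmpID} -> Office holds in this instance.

Yes

(Dept=882, EmpID=kappa): rows 1, 2, 3, 6, 9 → Office = 831, 831, 831, 831, 831 ✓
(Dept=874, EmpID=kappa): rows 4, 7, 8, 10, 12 → Office = 822, 822, 822, 822, 822 ✓
(Dept=874, EmpID=alpha): rows 5, 11 → Office = 828, 828 ✓
Every {Dept, EmpID} value is associated with a single Office value, so {Dept, EmpID} -> Office holds.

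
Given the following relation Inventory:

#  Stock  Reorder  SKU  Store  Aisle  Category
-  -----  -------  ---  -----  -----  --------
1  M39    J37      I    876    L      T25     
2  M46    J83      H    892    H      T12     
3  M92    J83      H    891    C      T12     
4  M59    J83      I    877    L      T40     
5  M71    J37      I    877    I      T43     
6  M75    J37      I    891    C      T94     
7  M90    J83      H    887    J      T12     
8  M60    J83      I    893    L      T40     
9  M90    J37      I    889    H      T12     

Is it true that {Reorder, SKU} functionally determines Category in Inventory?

(Reorder=J37, SKU=I): rows 1, 5, 6, 9 → Category takes values {T25, T43, T94, T12} — violation
(Reorder=J83, SKU=H): rows 2, 3, 7 → Category = T12, T12, T12 ✓
(Reorder=J83, SKU=I): rows 4, 8 → Category = T40, T40 ✓
Two rows agree on {Reorder, SKU} but differ on Category, so {Reorder, SKU} → Category does not hold.

No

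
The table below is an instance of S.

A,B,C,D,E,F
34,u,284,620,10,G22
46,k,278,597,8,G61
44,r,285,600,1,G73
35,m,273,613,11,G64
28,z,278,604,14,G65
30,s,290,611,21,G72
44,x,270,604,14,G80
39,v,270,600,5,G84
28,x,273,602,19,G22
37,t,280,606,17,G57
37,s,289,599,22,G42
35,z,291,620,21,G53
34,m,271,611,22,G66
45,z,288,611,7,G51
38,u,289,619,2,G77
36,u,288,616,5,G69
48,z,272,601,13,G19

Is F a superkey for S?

Two distinct rows share F=G22, so F does not determine every attribute — not a superkey.

No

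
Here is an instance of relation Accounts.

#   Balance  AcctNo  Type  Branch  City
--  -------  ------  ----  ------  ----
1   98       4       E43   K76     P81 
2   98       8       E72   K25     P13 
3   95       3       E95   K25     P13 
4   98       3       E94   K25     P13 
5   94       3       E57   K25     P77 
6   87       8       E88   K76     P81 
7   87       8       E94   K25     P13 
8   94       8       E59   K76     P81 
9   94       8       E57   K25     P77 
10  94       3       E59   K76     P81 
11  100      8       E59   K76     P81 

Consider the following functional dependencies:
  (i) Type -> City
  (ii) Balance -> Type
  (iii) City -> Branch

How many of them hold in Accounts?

(i) Type -> City: every LHS value maps to a single RHS value — holds.
(ii) Balance -> Type: Balance=98: rows 1, 2, 4 → Type takes values {E43, E72, E94} — violation; Balance=94: rows 5, 8, 9, 10 → Type takes values {E57, E59} — violation; Balance=87: rows 6, 7 → Type takes values {E88, E94} — violation — fails.
(iii) City -> Branch: every LHS value maps to a single RHS value — holds.
2 of the 3 dependencies hold.

2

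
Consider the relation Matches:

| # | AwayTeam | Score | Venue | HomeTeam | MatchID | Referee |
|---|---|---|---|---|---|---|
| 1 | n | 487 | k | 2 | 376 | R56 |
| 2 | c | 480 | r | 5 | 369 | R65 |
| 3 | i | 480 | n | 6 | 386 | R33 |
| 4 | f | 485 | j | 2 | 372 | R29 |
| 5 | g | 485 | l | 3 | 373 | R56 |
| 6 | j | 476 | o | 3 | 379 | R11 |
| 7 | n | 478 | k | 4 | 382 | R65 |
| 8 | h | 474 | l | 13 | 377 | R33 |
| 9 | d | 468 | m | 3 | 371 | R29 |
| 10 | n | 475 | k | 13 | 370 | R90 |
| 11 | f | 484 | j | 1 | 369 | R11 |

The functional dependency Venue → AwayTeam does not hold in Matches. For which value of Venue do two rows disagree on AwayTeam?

Venue=k: rows 1, 7, 10 → AwayTeam = n, n, n ✓
Venue=r: row 2 → AwayTeam = c ✓
Venue=n: row 3 → AwayTeam = i ✓
Venue=j: rows 4, 11 → AwayTeam = f, f ✓
Venue=l: rows 5, 8 → AwayTeam takes values {g, h} — violation
Venue=o: row 6 → AwayTeam = j ✓
Venue=m: row 9 → AwayTeam = d ✓
The only Venue value with inconsistent AwayTeam is Venue=l.

l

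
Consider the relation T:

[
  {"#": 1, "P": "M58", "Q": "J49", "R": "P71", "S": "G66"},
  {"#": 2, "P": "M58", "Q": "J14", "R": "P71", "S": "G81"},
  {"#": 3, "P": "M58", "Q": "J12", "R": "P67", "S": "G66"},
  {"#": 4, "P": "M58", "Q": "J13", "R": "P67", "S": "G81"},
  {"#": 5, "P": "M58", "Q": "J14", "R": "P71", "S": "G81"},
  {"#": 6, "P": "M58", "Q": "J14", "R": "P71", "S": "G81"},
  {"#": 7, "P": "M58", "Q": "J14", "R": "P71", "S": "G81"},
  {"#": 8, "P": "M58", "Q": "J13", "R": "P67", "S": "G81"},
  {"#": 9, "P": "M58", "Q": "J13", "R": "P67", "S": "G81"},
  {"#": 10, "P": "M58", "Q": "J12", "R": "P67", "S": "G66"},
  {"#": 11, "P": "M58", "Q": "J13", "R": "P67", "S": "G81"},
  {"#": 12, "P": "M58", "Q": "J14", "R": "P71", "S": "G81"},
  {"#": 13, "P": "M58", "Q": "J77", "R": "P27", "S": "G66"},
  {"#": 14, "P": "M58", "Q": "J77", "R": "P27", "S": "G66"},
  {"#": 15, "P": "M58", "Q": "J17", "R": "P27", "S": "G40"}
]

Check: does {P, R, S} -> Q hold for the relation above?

(P=M58, R=P71, S=G66): row 1 → Q = J49 ✓
(P=M58, R=P71, S=G81): rows 2, 5, 6, 7, 12 → Q = J14, J14, J14, J14, J14 ✓
(P=M58, R=P67, S=G66): rows 3, 10 → Q = J12, J12 ✓
(P=M58, R=P67, S=G81): rows 4, 8, 9, 11 → Q = J13, J13, J13, J13 ✓
(P=M58, R=P27, S=G66): rows 13, 14 → Q = J77, J77 ✓
(P=M58, R=P27, S=G40): row 15 → Q = J17 ✓
Every {P, R, S} value is associated with a single Q value, so {P, R, S} -> Q holds.

Yes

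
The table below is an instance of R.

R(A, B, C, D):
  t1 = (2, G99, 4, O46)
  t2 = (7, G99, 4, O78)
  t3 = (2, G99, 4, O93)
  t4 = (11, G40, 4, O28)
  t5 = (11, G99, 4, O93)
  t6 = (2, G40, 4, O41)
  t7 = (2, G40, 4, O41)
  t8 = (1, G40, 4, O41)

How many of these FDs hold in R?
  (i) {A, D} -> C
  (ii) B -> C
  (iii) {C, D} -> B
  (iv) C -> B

3

(i) {A, D} -> C: every LHS value maps to a single RHS value — holds.
(ii) B -> C: every LHS value maps to a single RHS value — holds.
(iii) {C, D} -> B: every LHS value maps to a single RHS value — holds.
(iv) C -> B: C=4: rows 1, 2, 3, 4, 5, 6, 7, 8 → B takes values {G99, G40} — violation — fails.
3 of the 4 dependencies hold.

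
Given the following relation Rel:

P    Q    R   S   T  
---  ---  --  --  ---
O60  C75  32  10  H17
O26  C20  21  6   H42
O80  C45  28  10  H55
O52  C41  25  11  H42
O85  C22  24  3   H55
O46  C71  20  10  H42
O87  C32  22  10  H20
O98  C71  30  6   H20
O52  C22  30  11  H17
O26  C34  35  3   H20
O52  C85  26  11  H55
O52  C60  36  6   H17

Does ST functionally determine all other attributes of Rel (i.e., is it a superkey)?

Yes

All 12 rows have distinct ST values, so ST → (all attributes) holds and ST is a superkey.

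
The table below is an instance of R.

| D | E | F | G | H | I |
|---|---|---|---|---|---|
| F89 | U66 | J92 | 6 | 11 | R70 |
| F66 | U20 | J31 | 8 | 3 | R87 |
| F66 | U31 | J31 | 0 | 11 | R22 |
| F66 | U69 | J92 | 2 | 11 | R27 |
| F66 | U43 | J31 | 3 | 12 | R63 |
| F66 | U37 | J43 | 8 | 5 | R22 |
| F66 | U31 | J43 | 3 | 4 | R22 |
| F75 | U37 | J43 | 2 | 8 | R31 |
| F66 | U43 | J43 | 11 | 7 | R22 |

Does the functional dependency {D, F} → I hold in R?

No

(D=F89, F=J92): 1 row → I = R70 ✓
(D=F66, F=J31): 3 rows → I takes values {R87, R22, R63} — violation
(D=F66, F=J92): 1 row → I = R27 ✓
(D=F66, F=J43): 3 rows → I = R22, R22, R22 ✓
(D=F75, F=J43): 1 row → I = R31 ✓
Two rows agree on {D, F} but differ on I, so {D, F} → I does not hold.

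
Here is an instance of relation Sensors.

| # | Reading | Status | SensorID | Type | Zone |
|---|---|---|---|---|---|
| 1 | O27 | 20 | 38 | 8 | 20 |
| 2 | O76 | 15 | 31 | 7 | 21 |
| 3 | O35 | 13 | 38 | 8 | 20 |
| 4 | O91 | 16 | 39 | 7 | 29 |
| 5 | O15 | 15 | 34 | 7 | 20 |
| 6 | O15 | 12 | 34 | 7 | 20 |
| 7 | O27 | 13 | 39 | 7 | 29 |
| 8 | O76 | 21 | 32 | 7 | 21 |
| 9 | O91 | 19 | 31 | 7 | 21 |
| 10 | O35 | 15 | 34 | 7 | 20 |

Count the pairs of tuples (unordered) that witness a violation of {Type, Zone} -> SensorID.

(Type=8, Zone=20): all 2 rows agree on SensorID — 0 pairs.
(Type=7, Zone=21): violating pairs (2,8), (8,9) — 2 pairs.
(Type=7, Zone=29): all 2 rows agree on SensorID — 0 pairs.
(Type=7, Zone=20): all 3 rows agree on SensorID — 0 pairs.

2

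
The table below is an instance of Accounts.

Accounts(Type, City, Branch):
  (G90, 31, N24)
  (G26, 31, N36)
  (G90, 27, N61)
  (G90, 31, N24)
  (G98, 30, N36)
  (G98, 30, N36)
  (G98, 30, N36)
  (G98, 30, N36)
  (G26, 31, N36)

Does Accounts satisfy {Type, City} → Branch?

(Type=G90, City=31): 2 rows → Branch = N24, N24 ✓
(Type=G26, City=31): 2 rows → Branch = N36, N36 ✓
(Type=G90, City=27): 1 row → Branch = N61 ✓
(Type=G98, City=30): 4 rows → Branch = N36, N36, N36, N36 ✓
Every {Type, City} value is associated with a single Branch value, so {Type, City} → Branch holds.

Yes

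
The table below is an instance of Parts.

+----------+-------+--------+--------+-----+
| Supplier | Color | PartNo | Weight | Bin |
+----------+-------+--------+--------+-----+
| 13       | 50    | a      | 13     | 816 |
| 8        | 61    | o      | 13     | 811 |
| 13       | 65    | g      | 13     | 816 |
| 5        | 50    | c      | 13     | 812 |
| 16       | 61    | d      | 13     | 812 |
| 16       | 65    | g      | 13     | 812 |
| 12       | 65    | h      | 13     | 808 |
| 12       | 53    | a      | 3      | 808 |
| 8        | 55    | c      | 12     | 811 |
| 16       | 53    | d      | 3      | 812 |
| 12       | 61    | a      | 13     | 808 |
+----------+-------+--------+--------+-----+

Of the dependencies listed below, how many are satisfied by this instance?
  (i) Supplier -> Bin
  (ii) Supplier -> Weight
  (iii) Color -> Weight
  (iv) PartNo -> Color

(i) Supplier -> Bin: every LHS value maps to a single RHS value — holds.
(ii) Supplier -> Weight: Supplier=8: 2 rows → Weight takes values {13, 12} — violation; Supplier=16: 3 rows → Weight takes values {13, 3} — violation; Supplier=12: 3 rows → Weight takes values {13, 3} — violation — fails.
(iii) Color -> Weight: every LHS value maps to a single RHS value — holds.
(iv) PartNo -> Color: PartNo=a: 3 rows → Color takes values {50, 53, 61} — violation; PartNo=c: 2 rows → Color takes values {50, 55} — violation; PartNo=d: 2 rows → Color takes values {61, 53} — violation — fails.
2 of the 4 dependencies hold.

2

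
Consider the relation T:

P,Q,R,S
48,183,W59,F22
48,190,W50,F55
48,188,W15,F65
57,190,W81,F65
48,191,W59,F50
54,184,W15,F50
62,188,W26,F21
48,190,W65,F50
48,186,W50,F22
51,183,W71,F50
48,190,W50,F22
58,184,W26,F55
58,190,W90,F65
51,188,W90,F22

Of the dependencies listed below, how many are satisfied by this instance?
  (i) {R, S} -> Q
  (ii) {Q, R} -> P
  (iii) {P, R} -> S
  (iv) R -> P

(i) {R, S} -> Q: (R=W50, S=F22): 2 rows → Q takes values {186, 190} — violation — fails.
(ii) {Q, R} -> P: every LHS value maps to a single RHS value — holds.
(iii) {P, R} -> S: (P=48, R=W59): 2 rows → S takes values {F22, F50} — violation; (P=48, R=W50): 3 rows → S takes values {F55, F22} — violation — fails.
(iv) R -> P: R=W15: 2 rows → P takes values {48, 54} — violation; R=W26: 2 rows → P takes values {62, 58} — violation; R=W90: 2 rows → P takes values {58, 51} — violation — fails.
1 of the 4 dependencies holds.

1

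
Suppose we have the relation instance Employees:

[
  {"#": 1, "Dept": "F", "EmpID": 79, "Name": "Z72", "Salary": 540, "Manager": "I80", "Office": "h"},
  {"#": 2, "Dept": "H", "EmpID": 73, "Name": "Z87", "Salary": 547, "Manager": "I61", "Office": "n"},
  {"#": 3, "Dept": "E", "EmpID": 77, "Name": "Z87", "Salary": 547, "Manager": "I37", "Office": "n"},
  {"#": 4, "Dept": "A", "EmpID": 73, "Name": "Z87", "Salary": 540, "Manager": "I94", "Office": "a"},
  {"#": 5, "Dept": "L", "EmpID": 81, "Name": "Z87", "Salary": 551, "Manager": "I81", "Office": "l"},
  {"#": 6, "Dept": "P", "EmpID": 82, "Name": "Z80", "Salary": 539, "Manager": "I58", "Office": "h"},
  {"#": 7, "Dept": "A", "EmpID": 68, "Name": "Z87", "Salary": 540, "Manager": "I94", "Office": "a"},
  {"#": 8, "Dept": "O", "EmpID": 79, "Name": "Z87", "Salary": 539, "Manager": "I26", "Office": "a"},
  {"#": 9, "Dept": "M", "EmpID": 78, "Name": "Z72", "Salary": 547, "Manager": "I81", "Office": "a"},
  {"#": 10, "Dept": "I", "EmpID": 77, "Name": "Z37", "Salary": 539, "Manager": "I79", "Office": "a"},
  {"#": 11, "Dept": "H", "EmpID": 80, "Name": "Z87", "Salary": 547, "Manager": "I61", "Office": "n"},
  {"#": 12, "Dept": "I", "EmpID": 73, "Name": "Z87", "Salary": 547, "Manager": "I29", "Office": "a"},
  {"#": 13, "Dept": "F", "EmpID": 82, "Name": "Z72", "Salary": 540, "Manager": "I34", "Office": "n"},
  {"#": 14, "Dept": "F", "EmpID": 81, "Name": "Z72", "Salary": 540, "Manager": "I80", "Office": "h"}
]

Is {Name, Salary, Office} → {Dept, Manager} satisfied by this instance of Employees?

(Name=Z72, Salary=540, Office=h): rows 1, 14 → {Dept,Manager} = (F, I80), (F, I80) ✓
(Name=Z87, Salary=547, Office=n): rows 2, 3, 11 → {Dept,Manager} takes values {(H, I61), (E, I37)} — violation
(Name=Z87, Salary=540, Office=a): rows 4, 7 → {Dept,Manager} = (A, I94), (A, I94) ✓
(Name=Z87, Salary=551, Office=l): row 5 → {Dept,Manager} = (L, I81) ✓
(Name=Z80, Salary=539, Office=h): row 6 → {Dept,Manager} = (P, I58) ✓
(Name=Z87, Salary=539, Office=a): row 8 → {Dept,Manager} = (O, I26) ✓
(Name=Z72, Salary=547, Office=a): row 9 → {Dept,Manager} = (M, I81) ✓
(Name=Z37, Salary=539, Office=a): row 10 → {Dept,Manager} = (I, I79) ✓
(Name=Z87, Salary=547, Office=a): row 12 → {Dept,Manager} = (I, I29) ✓
(Name=Z72, Salary=540, Office=n): row 13 → {Dept,Manager} = (F, I34) ✓
Two rows agree on {Name, Salary, Office} but differ on {Dept, Manager}, so {Name, Salary, Office} → {Dept, Manager} does not hold.

No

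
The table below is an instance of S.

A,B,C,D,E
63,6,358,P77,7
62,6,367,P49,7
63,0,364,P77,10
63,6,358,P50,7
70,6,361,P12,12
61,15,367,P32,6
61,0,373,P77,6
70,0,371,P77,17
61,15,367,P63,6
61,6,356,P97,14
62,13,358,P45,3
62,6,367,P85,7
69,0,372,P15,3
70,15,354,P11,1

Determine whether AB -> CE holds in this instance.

(A=63, B=6): 2 rows → {C,E} = (358, 7), (358, 7) ✓
(A=62, B=6): 2 rows → {C,E} = (367, 7), (367, 7) ✓
(A=63, B=0): 1 row → {C,E} = (364, 10) ✓
(A=70, B=6): 1 row → {C,E} = (361, 12) ✓
(A=61, B=15): 2 rows → {C,E} = (367, 6), (367, 6) ✓
(A=61, B=0): 1 row → {C,E} = (373, 6) ✓
(A=70, B=0): 1 row → {C,E} = (371, 17) ✓
(A=61, B=6): 1 row → {C,E} = (356, 14) ✓
(A=62, B=13): 1 row → {C,E} = (358, 3) ✓
(A=69, B=0): 1 row → {C,E} = (372, 3) ✓
(A=70, B=15): 1 row → {C,E} = (354, 1) ✓
Every AB value is associated with a single CE value, so AB -> CE holds.

Yes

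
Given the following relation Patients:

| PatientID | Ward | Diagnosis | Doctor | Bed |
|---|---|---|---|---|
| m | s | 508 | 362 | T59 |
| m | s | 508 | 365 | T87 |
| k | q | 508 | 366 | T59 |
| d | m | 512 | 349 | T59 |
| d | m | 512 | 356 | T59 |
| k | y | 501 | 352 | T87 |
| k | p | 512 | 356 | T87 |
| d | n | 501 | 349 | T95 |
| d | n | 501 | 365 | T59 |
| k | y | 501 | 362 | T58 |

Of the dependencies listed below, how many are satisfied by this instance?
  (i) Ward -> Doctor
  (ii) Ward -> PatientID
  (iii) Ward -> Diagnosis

2

(i) Ward -> Doctor: Ward=s: 2 rows → Doctor takes values {362, 365} — violation; Ward=m: 2 rows → Doctor takes values {349, 356} — violation; Ward=y: 2 rows → Doctor takes values {352, 362} — violation; Ward=n: 2 rows → Doctor takes values {349, 365} — violation — fails.
(ii) Ward -> PatientID: every LHS value maps to a single RHS value — holds.
(iii) Ward -> Diagnosis: every LHS value maps to a single RHS value — holds.
2 of the 3 dependencies hold.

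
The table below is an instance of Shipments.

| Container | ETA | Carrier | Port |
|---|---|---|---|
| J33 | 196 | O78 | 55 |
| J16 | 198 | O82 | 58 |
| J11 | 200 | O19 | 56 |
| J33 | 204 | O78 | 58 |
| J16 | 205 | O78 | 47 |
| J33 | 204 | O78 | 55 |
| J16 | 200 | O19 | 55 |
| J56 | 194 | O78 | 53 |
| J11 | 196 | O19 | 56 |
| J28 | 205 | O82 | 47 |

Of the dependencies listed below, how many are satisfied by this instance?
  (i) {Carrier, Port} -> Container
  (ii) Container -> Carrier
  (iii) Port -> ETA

1

(i) {Carrier, Port} -> Container: every LHS value maps to a single RHS value — holds.
(ii) Container -> Carrier: Container=J16: 3 rows → Carrier takes values {O82, O78, O19} — violation — fails.
(iii) Port -> ETA: Port=55: 3 rows → ETA takes values {196, 204, 200} — violation; Port=58: 2 rows → ETA takes values {198, 204} — violation; Port=56: 2 rows → ETA takes values {200, 196} — violation — fails.
1 of the 3 dependencies holds.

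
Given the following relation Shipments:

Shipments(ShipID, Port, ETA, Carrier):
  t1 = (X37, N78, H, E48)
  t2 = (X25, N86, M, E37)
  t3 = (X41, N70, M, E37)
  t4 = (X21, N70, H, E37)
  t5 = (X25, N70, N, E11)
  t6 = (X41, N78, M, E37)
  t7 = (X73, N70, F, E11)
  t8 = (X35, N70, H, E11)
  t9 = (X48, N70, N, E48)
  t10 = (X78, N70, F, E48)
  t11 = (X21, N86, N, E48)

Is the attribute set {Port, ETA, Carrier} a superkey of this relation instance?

Yes

All 11 rows have distinct {Port, ETA, Carrier} values, so {Port, ETA, Carrier} → (all attributes) holds and {Port, ETA, Carrier} is a superkey.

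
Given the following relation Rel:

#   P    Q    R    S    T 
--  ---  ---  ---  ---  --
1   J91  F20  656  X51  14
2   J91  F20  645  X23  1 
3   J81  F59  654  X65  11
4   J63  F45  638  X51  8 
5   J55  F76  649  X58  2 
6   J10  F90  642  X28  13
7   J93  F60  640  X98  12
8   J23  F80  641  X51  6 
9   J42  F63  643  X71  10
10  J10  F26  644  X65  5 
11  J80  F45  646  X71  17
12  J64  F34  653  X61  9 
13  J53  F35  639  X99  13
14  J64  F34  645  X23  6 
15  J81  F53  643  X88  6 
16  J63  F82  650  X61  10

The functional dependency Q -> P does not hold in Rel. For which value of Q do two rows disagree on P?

Q=F20: rows 1, 2 → P = J91, J91 ✓
Q=F59: row 3 → P = J81 ✓
Q=F45: rows 4, 11 → P takes values {J63, J80} — violation
Q=F76: row 5 → P = J55 ✓
Q=F90: row 6 → P = J10 ✓
Q=F60: row 7 → P = J93 ✓
Q=F80: row 8 → P = J23 ✓
Q=F63: row 9 → P = J42 ✓
Q=F26: row 10 → P = J10 ✓
Q=F34: rows 12, 14 → P = J64, J64 ✓
Q=F35: row 13 → P = J53 ✓
Q=F53: row 15 → P = J81 ✓
Q=F82: row 16 → P = J63 ✓
The only Q value with inconsistent P is Q=F45.

F45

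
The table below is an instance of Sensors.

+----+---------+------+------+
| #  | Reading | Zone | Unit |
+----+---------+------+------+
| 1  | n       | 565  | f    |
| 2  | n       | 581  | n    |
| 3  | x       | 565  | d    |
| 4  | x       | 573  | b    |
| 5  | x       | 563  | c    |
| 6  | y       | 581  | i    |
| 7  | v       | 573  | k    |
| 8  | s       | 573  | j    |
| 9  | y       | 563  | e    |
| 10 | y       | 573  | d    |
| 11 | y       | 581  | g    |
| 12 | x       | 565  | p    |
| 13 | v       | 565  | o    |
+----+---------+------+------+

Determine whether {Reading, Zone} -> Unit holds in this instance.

No

(Reading=n, Zone=565): row 1 → Unit = f ✓
(Reading=n, Zone=581): row 2 → Unit = n ✓
(Reading=x, Zone=565): rows 3, 12 → Unit takes values {d, p} — violation
(Reading=x, Zone=573): row 4 → Unit = b ✓
(Reading=x, Zone=563): row 5 → Unit = c ✓
(Reading=y, Zone=581): rows 6, 11 → Unit takes values {i, g} — violation
(Reading=v, Zone=573): row 7 → Unit = k ✓
(Reading=s, Zone=573): row 8 → Unit = j ✓
(Reading=y, Zone=563): row 9 → Unit = e ✓
(Reading=y, Zone=573): row 10 → Unit = d ✓
(Reading=v, Zone=565): row 13 → Unit = o ✓
Two rows agree on {Reading, Zone} but differ on Unit, so {Reading, Zone} -> Unit does not hold.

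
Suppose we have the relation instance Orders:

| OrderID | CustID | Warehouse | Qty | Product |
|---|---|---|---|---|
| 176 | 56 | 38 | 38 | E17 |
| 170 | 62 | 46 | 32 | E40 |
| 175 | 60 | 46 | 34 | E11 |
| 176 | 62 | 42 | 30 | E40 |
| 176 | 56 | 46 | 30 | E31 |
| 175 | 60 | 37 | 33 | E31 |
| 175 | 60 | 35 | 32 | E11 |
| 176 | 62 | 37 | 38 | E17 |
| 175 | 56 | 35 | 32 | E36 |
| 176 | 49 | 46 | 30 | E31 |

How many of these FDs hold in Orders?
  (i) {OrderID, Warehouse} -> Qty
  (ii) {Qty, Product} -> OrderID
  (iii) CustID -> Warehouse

2

(i) {OrderID, Warehouse} -> Qty: every LHS value maps to a single RHS value — holds.
(ii) {Qty, Product} -> OrderID: every LHS value maps to a single RHS value — holds.
(iii) CustID -> Warehouse: CustID=56: 3 rows → Warehouse takes values {38, 46, 35} — violation; CustID=62: 3 rows → Warehouse takes values {46, 42, 37} — violation; CustID=60: 3 rows → Warehouse takes values {46, 37, 35} — violation — fails.
2 of the 3 dependencies hold.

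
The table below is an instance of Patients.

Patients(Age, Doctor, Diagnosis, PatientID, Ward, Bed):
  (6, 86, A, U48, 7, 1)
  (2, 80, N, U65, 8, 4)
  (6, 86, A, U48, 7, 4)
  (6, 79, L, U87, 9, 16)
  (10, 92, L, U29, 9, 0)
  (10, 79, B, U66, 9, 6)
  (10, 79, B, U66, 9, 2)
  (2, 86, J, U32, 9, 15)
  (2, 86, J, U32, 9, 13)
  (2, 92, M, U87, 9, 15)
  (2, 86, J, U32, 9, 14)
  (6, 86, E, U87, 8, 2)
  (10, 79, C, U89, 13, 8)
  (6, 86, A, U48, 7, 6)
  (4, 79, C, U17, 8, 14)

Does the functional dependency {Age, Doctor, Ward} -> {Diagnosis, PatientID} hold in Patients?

(Age=6, Doctor=86, Ward=7): 3 rows → {Diagnosis,PatientID} = (A, U48), (A, U48), (A, U48) ✓
(Age=2, Doctor=80, Ward=8): 1 row → {Diagnosis,PatientID} = (N, U65) ✓
(Age=6, Doctor=79, Ward=9): 1 row → {Diagnosis,PatientID} = (L, U87) ✓
(Age=10, Doctor=92, Ward=9): 1 row → {Diagnosis,PatientID} = (L, U29) ✓
(Age=10, Doctor=79, Ward=9): 2 rows → {Diagnosis,PatientID} = (B, U66), (B, U66) ✓
(Age=2, Doctor=86, Ward=9): 3 rows → {Diagnosis,PatientID} = (J, U32), (J, U32), (J, U32) ✓
(Age=2, Doctor=92, Ward=9): 1 row → {Diagnosis,PatientID} = (M, U87) ✓
(Age=6, Doctor=86, Ward=8): 1 row → {Diagnosis,PatientID} = (E, U87) ✓
(Age=10, Doctor=79, Ward=13): 1 row → {Diagnosis,PatientID} = (C, U89) ✓
(Age=4, Doctor=79, Ward=8): 1 row → {Diagnosis,PatientID} = (C, U17) ✓
Every {Age, Doctor, Ward} value is associated with a single {Diagnosis, PatientID} value, so {Age, Doctor, Ward} -> {Diagnosis, PatientID} holds.

Yes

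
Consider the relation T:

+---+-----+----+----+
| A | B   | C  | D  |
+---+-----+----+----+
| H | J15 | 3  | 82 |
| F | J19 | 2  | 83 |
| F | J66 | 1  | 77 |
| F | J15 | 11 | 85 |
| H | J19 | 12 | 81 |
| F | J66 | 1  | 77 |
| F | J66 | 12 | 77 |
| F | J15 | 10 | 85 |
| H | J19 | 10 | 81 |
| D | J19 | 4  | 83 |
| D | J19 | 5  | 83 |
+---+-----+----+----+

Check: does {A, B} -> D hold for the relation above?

(A=H, B=J15): 1 row → D = 82 ✓
(A=F, B=J19): 1 row → D = 83 ✓
(A=F, B=J66): 3 rows → D = 77, 77, 77 ✓
(A=F, B=J15): 2 rows → D = 85, 85 ✓
(A=H, B=J19): 2 rows → D = 81, 81 ✓
(A=D, B=J19): 2 rows → D = 83, 83 ✓
Every {A, B} value is associated with a single D value, so {A, B} -> D holds.

Yes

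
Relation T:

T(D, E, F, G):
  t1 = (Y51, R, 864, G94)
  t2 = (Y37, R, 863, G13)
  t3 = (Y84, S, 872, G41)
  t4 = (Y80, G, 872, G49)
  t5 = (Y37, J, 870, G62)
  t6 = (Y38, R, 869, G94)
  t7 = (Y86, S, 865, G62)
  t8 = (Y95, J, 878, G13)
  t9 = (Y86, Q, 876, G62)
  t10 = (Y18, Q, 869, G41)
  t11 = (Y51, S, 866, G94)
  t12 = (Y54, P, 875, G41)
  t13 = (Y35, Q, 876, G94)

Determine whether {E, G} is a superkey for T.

Rows 1 and 6 have the same {E, G} value (E=R, G=G94) but are distinct tuples, so {E, G} does not determine every attribute — not a superkey.

No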